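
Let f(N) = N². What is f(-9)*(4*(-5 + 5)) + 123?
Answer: 123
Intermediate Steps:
f(-9)*(4*(-5 + 5)) + 123 = (-9)²*(4*(-5 + 5)) + 123 = 81*(4*0) + 123 = 81*0 + 123 = 0 + 123 = 123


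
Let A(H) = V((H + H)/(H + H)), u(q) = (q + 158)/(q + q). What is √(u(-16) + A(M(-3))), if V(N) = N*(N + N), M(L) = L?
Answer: I*√39/4 ≈ 1.5612*I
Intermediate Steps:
u(q) = (158 + q)/(2*q) (u(q) = (158 + q)/((2*q)) = (158 + q)*(1/(2*q)) = (158 + q)/(2*q))
V(N) = 2*N² (V(N) = N*(2*N) = 2*N²)
A(H) = 2 (A(H) = 2*((H + H)/(H + H))² = 2*((2*H)/((2*H)))² = 2*((2*H)*(1/(2*H)))² = 2*1² = 2*1 = 2)
√(u(-16) + A(M(-3))) = √((½)*(158 - 16)/(-16) + 2) = √((½)*(-1/16)*142 + 2) = √(-71/16 + 2) = √(-39/16) = I*√39/4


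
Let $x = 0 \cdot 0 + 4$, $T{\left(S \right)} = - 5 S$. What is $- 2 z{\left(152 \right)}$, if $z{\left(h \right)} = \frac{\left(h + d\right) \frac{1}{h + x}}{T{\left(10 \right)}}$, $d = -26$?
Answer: $\frac{21}{650} \approx 0.032308$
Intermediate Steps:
$x = 4$ ($x = 0 + 4 = 4$)
$z{\left(h \right)} = - \frac{-26 + h}{50 \left(4 + h\right)}$ ($z{\left(h \right)} = \frac{\left(h - 26\right) \frac{1}{h + 4}}{\left(-5\right) 10} = \frac{\left(-26 + h\right) \frac{1}{4 + h}}{-50} = \frac{-26 + h}{4 + h} \left(- \frac{1}{50}\right) = - \frac{-26 + h}{50 \left(4 + h\right)}$)
$- 2 z{\left(152 \right)} = - 2 \frac{26 - 152}{50 \left(4 + 152\right)} = - 2 \frac{26 - 152}{50 \cdot 156} = - 2 \cdot \frac{1}{50} \cdot \frac{1}{156} \left(-126\right) = \left(-2\right) \left(- \frac{21}{1300}\right) = \frac{21}{650}$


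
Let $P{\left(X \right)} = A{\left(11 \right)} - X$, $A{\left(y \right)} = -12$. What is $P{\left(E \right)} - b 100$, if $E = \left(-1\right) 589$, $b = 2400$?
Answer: $-239423$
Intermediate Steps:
$E = -589$
$P{\left(X \right)} = -12 - X$
$P{\left(E \right)} - b 100 = \left(-12 - -589\right) - 2400 \cdot 100 = \left(-12 + 589\right) - 240000 = 577 - 240000 = -239423$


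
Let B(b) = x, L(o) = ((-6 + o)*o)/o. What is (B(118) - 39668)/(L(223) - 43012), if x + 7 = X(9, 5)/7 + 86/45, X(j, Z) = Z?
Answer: 12496798/13480425 ≈ 0.92703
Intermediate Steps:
L(o) = -6 + o (L(o) = (o*(-6 + o))/o = -6 + o)
x = -1378/315 (x = -7 + (5/7 + 86/45) = -7 + 827/315 = -1378/315 ≈ -4.3746)
B(b) = -1378/315
(B(118) - 39668)/(L(223) - 43012) = (-1378/315 - 39668)/((-6 + 223) - 43012) = -12496798/(315*(217 - 43012)) = -12496798/315/(-42795) = -12496798/315*(-1/42795) = 12496798/13480425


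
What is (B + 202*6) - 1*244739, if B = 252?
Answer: -243275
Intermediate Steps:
(B + 202*6) - 1*244739 = (252 + 202*6) - 1*244739 = (252 + 1212) - 244739 = 1464 - 244739 = -243275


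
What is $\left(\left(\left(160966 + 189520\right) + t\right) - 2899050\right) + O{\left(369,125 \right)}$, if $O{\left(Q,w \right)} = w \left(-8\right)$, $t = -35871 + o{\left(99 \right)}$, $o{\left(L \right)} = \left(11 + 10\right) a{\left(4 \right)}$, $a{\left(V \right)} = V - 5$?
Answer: $-2585456$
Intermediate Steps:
$a{\left(V \right)} = -5 + V$
$o{\left(L \right)} = -21$ ($o{\left(L \right)} = \left(11 + 10\right) \left(-5 + 4\right) = 21 \left(-1\right) = -21$)
$t = -35892$ ($t = -35871 - 21 = -35892$)
$O{\left(Q,w \right)} = - 8 w$
$\left(\left(\left(160966 + 189520\right) + t\right) - 2899050\right) + O{\left(369,125 \right)} = \left(\left(\left(160966 + 189520\right) - 35892\right) - 2899050\right) - 1000 = \left(\left(350486 - 35892\right) - 2899050\right) - 1000 = \left(314594 - 2899050\right) - 1000 = -2584456 - 1000 = -2585456$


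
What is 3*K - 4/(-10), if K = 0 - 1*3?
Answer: -43/5 ≈ -8.6000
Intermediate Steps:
K = -3 (K = 0 - 3 = -3)
3*K - 4/(-10) = 3*(-3) - 4/(-10) = -9 - 4*(-⅒) = -9 + ⅖ = -43/5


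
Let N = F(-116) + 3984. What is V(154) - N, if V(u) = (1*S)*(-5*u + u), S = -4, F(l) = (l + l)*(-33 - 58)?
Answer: -22632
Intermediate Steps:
F(l) = -182*l (F(l) = (2*l)*(-91) = -182*l)
V(u) = 16*u (V(u) = (1*(-4))*(-5*u + u) = -(-16)*u = 16*u)
N = 25096 (N = -182*(-116) + 3984 = 21112 + 3984 = 25096)
V(154) - N = 16*154 - 1*25096 = 2464 - 25096 = -22632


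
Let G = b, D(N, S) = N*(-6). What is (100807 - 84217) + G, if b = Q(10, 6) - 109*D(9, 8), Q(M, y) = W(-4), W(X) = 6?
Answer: 22482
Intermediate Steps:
D(N, S) = -6*N
Q(M, y) = 6
b = 5892 (b = 6 - (-654)*9 = 6 - 109*(-54) = 6 + 5886 = 5892)
G = 5892
(100807 - 84217) + G = (100807 - 84217) + 5892 = 16590 + 5892 = 22482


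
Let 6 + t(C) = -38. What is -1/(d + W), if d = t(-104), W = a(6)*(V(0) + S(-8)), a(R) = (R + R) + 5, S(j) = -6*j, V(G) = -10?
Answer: -1/602 ≈ -0.0016611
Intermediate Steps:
t(C) = -44 (t(C) = -6 - 38 = -44)
a(R) = 5 + 2*R (a(R) = 2*R + 5 = 5 + 2*R)
W = 646 (W = (5 + 2*6)*(-10 - 6*(-8)) = (5 + 12)*(-10 + 48) = 17*38 = 646)
d = -44
-1/(d + W) = -1/(-44 + 646) = -1/602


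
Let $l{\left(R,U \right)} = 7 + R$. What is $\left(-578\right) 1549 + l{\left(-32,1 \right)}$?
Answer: $-895347$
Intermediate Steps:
$\left(-578\right) 1549 + l{\left(-32,1 \right)} = \left(-578\right) 1549 + \left(7 - 32\right) = -895322 - 25 = -895347$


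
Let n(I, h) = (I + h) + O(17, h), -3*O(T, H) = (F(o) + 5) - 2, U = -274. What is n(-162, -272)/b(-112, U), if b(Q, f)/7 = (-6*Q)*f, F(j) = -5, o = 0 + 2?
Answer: 325/966672 ≈ 0.00033621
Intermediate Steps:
o = 2
O(T, H) = ⅔ (O(T, H) = -((-5 + 5) - 2)/3 = -(0 - 2)/3 = -⅓*(-2) = ⅔)
n(I, h) = ⅔ + I + h (n(I, h) = (I + h) + ⅔ = ⅔ + I + h)
b(Q, f) = -42*Q*f (b(Q, f) = 7*((-6*Q)*f) = 7*(-6*Q*f) = -42*Q*f)
n(-162, -272)/b(-112, U) = (⅔ - 162 - 272)/((-42*(-112)*(-274))) = -1300/3/(-1288896) = -1300/3*(-1/1288896) = 325/966672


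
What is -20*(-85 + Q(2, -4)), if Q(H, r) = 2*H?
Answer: 1620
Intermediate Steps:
-20*(-85 + Q(2, -4)) = -20*(-85 + 2*2) = -20*(-85 + 4) = -20*(-81) = 1620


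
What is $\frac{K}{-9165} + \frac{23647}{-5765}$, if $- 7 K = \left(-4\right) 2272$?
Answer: $- \frac{313893121}{73970715} \approx -4.2435$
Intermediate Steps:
$K = \frac{9088}{7}$ ($K = - \frac{\left(-4\right) 2272}{7} = \left(- \frac{1}{7}\right) \left(-9088\right) = \frac{9088}{7} \approx 1298.3$)
$\frac{K}{-9165} + \frac{23647}{-5765} = \frac{9088}{7 \left(-9165\right)} + \frac{23647}{-5765} = \frac{9088}{7} \left(- \frac{1}{9165}\right) + 23647 \left(- \frac{1}{5765}\right) = - \frac{9088}{64155} - \frac{23647}{5765} = - \frac{313893121}{73970715}$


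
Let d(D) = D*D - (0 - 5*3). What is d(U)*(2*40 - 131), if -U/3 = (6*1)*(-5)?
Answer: -413865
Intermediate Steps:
U = 90 (U = -3*6*1*(-5) = -18*(-5) = -3*(-30) = 90)
d(D) = 15 + D² (d(D) = D² - (0 - 15) = D² - 1*(-15) = D² + 15 = 15 + D²)
d(U)*(2*40 - 131) = (15 + 90²)*(2*40 - 131) = (15 + 8100)*(80 - 131) = 8115*(-51) = -413865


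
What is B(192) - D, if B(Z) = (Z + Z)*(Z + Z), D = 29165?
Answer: 118291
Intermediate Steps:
B(Z) = 4*Z**2 (B(Z) = (2*Z)*(2*Z) = 4*Z**2)
B(192) - D = 4*192**2 - 1*29165 = 4*36864 - 29165 = 147456 - 29165 = 118291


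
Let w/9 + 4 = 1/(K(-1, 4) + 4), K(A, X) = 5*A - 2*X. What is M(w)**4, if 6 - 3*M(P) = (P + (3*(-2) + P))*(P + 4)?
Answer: 594262141456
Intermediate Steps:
K(A, X) = -2*X + 5*A
w = -37 (w = -36 + 9/((-2*4 + 5*(-1)) + 4) = -36 + 9/((-8 - 5) + 4) = -36 + 9/(-13 + 4) = -36 + 9/(-9) = -36 + 9*(-1/9) = -36 - 1 = -37)
M(P) = 2 - (-6 + 2*P)*(4 + P)/3 (M(P) = 2 - (P + (3*(-2) + P))*(P + 4)/3 = 2 - (P + (-6 + P))*(4 + P)/3 = 2 - (-6 + 2*P)*(4 + P)/3)
M(w)**4 = (10 - 2/3*(-37) - 2/3*(-37)**2)**4 = (10 + 74/3 - 2/3*1369)**4 = (10 + 74/3 - 2738/3)**4 = (-878)**4 = 594262141456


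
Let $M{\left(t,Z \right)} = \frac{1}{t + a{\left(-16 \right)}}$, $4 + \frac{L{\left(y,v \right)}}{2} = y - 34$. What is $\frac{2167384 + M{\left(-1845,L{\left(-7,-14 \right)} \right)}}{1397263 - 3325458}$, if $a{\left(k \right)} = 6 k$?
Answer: $- \frac{4206892343}{3742626495} \approx -1.124$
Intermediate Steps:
$L{\left(y,v \right)} = -76 + 2 y$ ($L{\left(y,v \right)} = -8 + 2 \left(y - 34\right) = -8 + 2 \left(-34 + y\right) = -8 + \left(-68 + 2 y\right) = -76 + 2 y$)
$M{\left(t,Z \right)} = \frac{1}{-96 + t}$ ($M{\left(t,Z \right)} = \frac{1}{t + 6 \left(-16\right)} = \frac{1}{t - 96} = \frac{1}{-96 + t}$)
$\frac{2167384 + M{\left(-1845,L{\left(-7,-14 \right)} \right)}}{1397263 - 3325458} = \frac{2167384 + \frac{1}{-96 - 1845}}{1397263 - 3325458} = \frac{2167384 + \frac{1}{-1941}}{-1928195} = \left(2167384 - \frac{1}{1941}\right) \left(- \frac{1}{1928195}\right) = \frac{4206892343}{1941} \left(- \frac{1}{1928195}\right) = - \frac{4206892343}{3742626495}$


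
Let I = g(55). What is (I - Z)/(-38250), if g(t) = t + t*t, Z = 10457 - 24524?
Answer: -17147/38250 ≈ -0.44829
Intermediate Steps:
Z = -14067
g(t) = t + t**2
I = 3080 (I = 55*(1 + 55) = 55*56 = 3080)
(I - Z)/(-38250) = (3080 - 1*(-14067))/(-38250) = (3080 + 14067)*(-1/38250) = 17147*(-1/38250) = -17147/38250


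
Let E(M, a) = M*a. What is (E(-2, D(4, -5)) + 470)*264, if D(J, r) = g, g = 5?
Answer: 121440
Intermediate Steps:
D(J, r) = 5
(E(-2, D(4, -5)) + 470)*264 = (-2*5 + 470)*264 = (-10 + 470)*264 = 460*264 = 121440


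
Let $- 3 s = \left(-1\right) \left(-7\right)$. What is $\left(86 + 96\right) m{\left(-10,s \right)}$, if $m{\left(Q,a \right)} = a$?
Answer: $- \frac{1274}{3} \approx -424.67$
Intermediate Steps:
$s = - \frac{7}{3}$ ($s = - \frac{\left(-1\right) \left(-7\right)}{3} = \left(- \frac{1}{3}\right) 7 = - \frac{7}{3} \approx -2.3333$)
$\left(86 + 96\right) m{\left(-10,s \right)} = \left(86 + 96\right) \left(- \frac{7}{3}\right) = 182 \left(- \frac{7}{3}\right) = - \frac{1274}{3}$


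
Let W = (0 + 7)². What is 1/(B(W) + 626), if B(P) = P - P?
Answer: 1/626 ≈ 0.0015974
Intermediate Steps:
W = 49 (W = 7² = 49)
B(P) = 0
1/(B(W) + 626) = 1/(0 + 626) = 1/626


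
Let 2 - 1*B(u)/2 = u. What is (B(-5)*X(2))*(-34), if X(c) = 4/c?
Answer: -952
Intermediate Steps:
B(u) = 4 - 2*u
(B(-5)*X(2))*(-34) = ((4 - 2*(-5))*(4/2))*(-34) = ((4 + 10)*(4*(½)))*(-34) = (14*2)*(-34) = 28*(-34) = -952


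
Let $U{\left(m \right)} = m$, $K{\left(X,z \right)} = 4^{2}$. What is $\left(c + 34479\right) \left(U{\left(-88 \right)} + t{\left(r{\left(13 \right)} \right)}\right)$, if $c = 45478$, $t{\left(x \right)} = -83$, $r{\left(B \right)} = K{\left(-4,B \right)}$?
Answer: $-13672647$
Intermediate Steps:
$K{\left(X,z \right)} = 16$
$r{\left(B \right)} = 16$
$\left(c + 34479\right) \left(U{\left(-88 \right)} + t{\left(r{\left(13 \right)} \right)}\right) = \left(45478 + 34479\right) \left(-88 - 83\right) = 79957 \left(-171\right) = -13672647$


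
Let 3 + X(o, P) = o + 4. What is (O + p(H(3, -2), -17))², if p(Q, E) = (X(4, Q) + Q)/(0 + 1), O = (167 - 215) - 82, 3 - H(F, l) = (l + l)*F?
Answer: 12100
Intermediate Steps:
X(o, P) = 1 + o (X(o, P) = -3 + (o + 4) = -3 + (4 + o) = 1 + o)
H(F, l) = 3 - 2*F*l (H(F, l) = 3 - (l + l)*F = 3 - 2*l*F = 3 - 2*F*l)
O = -130 (O = -48 - 82 = -130)
p(Q, E) = 5 + Q (p(Q, E) = ((1 + 4) + Q)/(0 + 1) = (5 + Q)/1 = (5 + Q)*1 = 5 + Q)
(O + p(H(3, -2), -17))² = (-130 + (5 + (3 - 2*3*(-2))))² = (-130 + (5 + (3 + 12)))² = (-130 + (5 + 15))² = (-130 + 20)² = (-110)² = 12100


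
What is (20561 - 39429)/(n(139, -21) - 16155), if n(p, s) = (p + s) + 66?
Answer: 18868/15971 ≈ 1.1814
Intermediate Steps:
n(p, s) = 66 + p + s
(20561 - 39429)/(n(139, -21) - 16155) = (20561 - 39429)/((66 + 139 - 21) - 16155) = -18868/(184 - 16155) = -18868/(-15971) = -18868*(-1/15971) = 18868/15971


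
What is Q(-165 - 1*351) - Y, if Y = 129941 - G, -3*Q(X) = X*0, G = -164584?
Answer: -294525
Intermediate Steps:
Q(X) = 0 (Q(X) = -X*0/3 = -⅓*0 = 0)
Y = 294525 (Y = 129941 - 1*(-164584) = 129941 + 164584 = 294525)
Q(-165 - 1*351) - Y = 0 - 1*294525 = 0 - 294525 = -294525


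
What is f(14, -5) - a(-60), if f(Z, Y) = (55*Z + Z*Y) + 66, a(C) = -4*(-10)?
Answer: 726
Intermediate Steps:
a(C) = 40
f(Z, Y) = 66 + 55*Z + Y*Z (f(Z, Y) = (55*Z + Y*Z) + 66 = 66 + 55*Z + Y*Z)
f(14, -5) - a(-60) = (66 + 55*14 - 5*14) - 1*40 = (66 + 770 - 70) - 40 = 766 - 40 = 726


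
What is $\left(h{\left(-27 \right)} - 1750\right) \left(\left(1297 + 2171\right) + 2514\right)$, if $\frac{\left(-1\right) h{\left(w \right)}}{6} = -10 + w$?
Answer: $-9140496$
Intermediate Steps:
$h{\left(w \right)} = 60 - 6 w$ ($h{\left(w \right)} = - 6 \left(-10 + w\right) = 60 - 6 w$)
$\left(h{\left(-27 \right)} - 1750\right) \left(\left(1297 + 2171\right) + 2514\right) = \left(\left(60 - -162\right) - 1750\right) \left(\left(1297 + 2171\right) + 2514\right) = \left(\left(60 + 162\right) - 1750\right) \left(3468 + 2514\right) = \left(222 - 1750\right) 5982 = \left(-1528\right) 5982 = -9140496$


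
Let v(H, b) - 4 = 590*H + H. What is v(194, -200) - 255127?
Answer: -140469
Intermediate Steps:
v(H, b) = 4 + 591*H (v(H, b) = 4 + (590*H + H) = 4 + 591*H)
v(194, -200) - 255127 = (4 + 591*194) - 255127 = (4 + 114654) - 255127 = 114658 - 255127 = -140469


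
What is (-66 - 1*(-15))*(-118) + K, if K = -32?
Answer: 5986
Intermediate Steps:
(-66 - 1*(-15))*(-118) + K = (-66 - 1*(-15))*(-118) - 32 = (-66 + 15)*(-118) - 32 = -51*(-118) - 32 = 6018 - 32 = 5986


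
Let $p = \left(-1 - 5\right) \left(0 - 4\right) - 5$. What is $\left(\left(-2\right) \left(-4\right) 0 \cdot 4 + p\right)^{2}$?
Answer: $361$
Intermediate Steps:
$p = 19$ ($p = \left(-6\right) \left(-4\right) - 5 = 24 - 5 = 19$)
$\left(\left(-2\right) \left(-4\right) 0 \cdot 4 + p\right)^{2} = \left(\left(-2\right) \left(-4\right) 0 \cdot 4 + 19\right)^{2} = \left(8 \cdot 0 \cdot 4 + 19\right)^{2} = \left(0 \cdot 4 + 19\right)^{2} = \left(0 + 19\right)^{2} = 19^{2} = 361$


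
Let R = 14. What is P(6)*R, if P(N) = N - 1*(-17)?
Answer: 322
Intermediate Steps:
P(N) = 17 + N (P(N) = N + 17 = 17 + N)
P(6)*R = (17 + 6)*14 = 23*14 = 322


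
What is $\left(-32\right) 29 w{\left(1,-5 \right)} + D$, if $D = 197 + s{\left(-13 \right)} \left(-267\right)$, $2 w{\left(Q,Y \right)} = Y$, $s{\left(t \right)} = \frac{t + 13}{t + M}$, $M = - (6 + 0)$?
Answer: $2517$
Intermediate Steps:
$M = -6$ ($M = \left(-1\right) 6 = -6$)
$s{\left(t \right)} = \frac{13 + t}{-6 + t}$ ($s{\left(t \right)} = \frac{t + 13}{t - 6} = \frac{13 + t}{-6 + t}$)
$w{\left(Q,Y \right)} = \frac{Y}{2}$
$D = 197$ ($D = 197 + \frac{13 - 13}{-6 - 13} \left(-267\right) = 197 + \frac{1}{-19} \cdot 0 \left(-267\right) = 197 + \left(- \frac{1}{19}\right) 0 \left(-267\right) = 197 + 0 \left(-267\right) = 197 + 0 = 197$)
$\left(-32\right) 29 w{\left(1,-5 \right)} + D = \left(-32\right) 29 \cdot \frac{1}{2} \left(-5\right) + 197 = \left(-928\right) \left(- \frac{5}{2}\right) + 197 = 2320 + 197 = 2517$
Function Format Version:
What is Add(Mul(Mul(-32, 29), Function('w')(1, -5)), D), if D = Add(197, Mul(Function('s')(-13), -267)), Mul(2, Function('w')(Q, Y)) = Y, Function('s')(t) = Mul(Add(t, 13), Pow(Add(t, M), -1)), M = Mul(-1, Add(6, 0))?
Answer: 2517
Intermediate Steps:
M = -6 (M = Mul(-1, 6) = -6)
Function('s')(t) = Mul(Pow(Add(-6, t), -1), Add(13, t)) (Function('s')(t) = Mul(Add(t, 13), Pow(Add(t, -6), -1)) = Mul(Add(13, t), Pow(Add(-6, t), -1)) = Mul(Pow(Add(-6, t), -1), Add(13, t)))
Function('w')(Q, Y) = Mul(Rational(1, 2), Y)
D = 197 (D = Add(197, Mul(Mul(Pow(Add(-6, -13), -1), Add(13, -13)), -267)) = Add(197, Mul(Mul(Pow(-19, -1), 0), -267)) = Add(197, Mul(Mul(Rational(-1, 19), 0), -267)) = Add(197, Mul(0, -267)) = Add(197, 0) = 197)
Add(Mul(Mul(-32, 29), Function('w')(1, -5)), D) = Add(Mul(Mul(-32, 29), Mul(Rational(1, 2), -5)), 197) = Add(Mul(-928, Rational(-5, 2)), 197) = Add(2320, 197) = 2517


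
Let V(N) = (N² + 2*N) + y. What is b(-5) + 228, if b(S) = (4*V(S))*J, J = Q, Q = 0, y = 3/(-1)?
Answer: 228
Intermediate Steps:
y = -3 (y = 3*(-1) = -3)
J = 0
V(N) = -3 + N² + 2*N (V(N) = (N² + 2*N) - 3 = -3 + N² + 2*N)
b(S) = 0 (b(S) = (4*(-3 + S² + 2*S))*0 = (-12 + 4*S² + 8*S)*0 = 0)
b(-5) + 228 = 0 + 228 = 228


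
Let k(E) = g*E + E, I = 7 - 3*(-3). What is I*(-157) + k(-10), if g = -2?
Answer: -2502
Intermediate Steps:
I = 16 (I = 7 + 9 = 16)
k(E) = -E (k(E) = -2*E + E = -E)
I*(-157) + k(-10) = 16*(-157) - 1*(-10) = -2512 + 10 = -2502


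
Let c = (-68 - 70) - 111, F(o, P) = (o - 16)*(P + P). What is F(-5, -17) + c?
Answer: 465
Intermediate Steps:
F(o, P) = 2*P*(-16 + o) (F(o, P) = (-16 + o)*(2*P) = 2*P*(-16 + o))
c = -249 (c = -138 - 111 = -249)
F(-5, -17) + c = 2*(-17)*(-16 - 5) - 249 = 2*(-17)*(-21) - 249 = 714 - 249 = 465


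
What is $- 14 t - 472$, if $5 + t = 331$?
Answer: $-5036$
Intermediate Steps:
$t = 326$ ($t = -5 + 331 = 326$)
$- 14 t - 472 = \left(-14\right) 326 - 472 = -4564 - 472 = -5036$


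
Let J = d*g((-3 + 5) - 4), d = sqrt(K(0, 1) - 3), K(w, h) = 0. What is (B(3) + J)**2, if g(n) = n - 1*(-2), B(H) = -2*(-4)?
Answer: 64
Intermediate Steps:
B(H) = 8
g(n) = 2 + n (g(n) = n + 2 = 2 + n)
d = I*sqrt(3) (d = sqrt(0 - 3) = sqrt(-3) = I*sqrt(3) ≈ 1.732*I)
J = 0 (J = (I*sqrt(3))*(2 + ((-3 + 5) - 4)) = (I*sqrt(3))*(2 + (2 - 4)) = (I*sqrt(3))*(2 - 2) = (I*sqrt(3))*0 = 0)
(B(3) + J)**2 = (8 + 0)**2 = 8**2 = 64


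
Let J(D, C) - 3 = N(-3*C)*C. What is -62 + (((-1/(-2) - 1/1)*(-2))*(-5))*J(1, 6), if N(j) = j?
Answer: 463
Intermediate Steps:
J(D, C) = 3 - 3*C² (J(D, C) = 3 + (-3*C)*C = 3 - 3*C²)
-62 + (((-1/(-2) - 1/1)*(-2))*(-5))*J(1, 6) = -62 + (((-1/(-2) - 1/1)*(-2))*(-5))*(3 - 3*6²) = -62 + (((-1*(-½) - 1*1)*(-2))*(-5))*(3 - 3*36) = -62 + (((½ - 1)*(-2))*(-5))*(3 - 108) = -62 + (-½*(-2)*(-5))*(-105) = -62 + (1*(-5))*(-105) = -62 - 5*(-105) = -62 + 525 = 463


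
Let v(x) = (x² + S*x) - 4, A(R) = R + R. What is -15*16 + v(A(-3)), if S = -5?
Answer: -178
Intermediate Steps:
A(R) = 2*R
v(x) = -4 + x² - 5*x (v(x) = (x² - 5*x) - 4 = -4 + x² - 5*x)
-15*16 + v(A(-3)) = -15*16 + (-4 + (2*(-3))² - 10*(-3)) = -240 + (-4 + (-6)² - 5*(-6)) = -240 + (-4 + 36 + 30) = -240 + 62 = -178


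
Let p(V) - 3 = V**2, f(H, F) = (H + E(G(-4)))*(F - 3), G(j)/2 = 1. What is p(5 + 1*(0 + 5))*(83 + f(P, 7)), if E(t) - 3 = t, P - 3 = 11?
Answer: 16377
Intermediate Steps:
P = 14 (P = 3 + 11 = 14)
G(j) = 2 (G(j) = 2*1 = 2)
E(t) = 3 + t
f(H, F) = (-3 + F)*(5 + H) (f(H, F) = (H + (3 + 2))*(F - 3) = (H + 5)*(-3 + F) = (5 + H)*(-3 + F) = (-3 + F)*(5 + H))
p(V) = 3 + V**2
p(5 + 1*(0 + 5))*(83 + f(P, 7)) = (3 + (5 + 1*(0 + 5))**2)*(83 + (-15 - 3*14 + 5*7 + 7*14)) = (3 + (5 + 1*5)**2)*(83 + (-15 - 42 + 35 + 98)) = (3 + (5 + 5)**2)*(83 + 76) = (3 + 10**2)*159 = (3 + 100)*159 = 103*159 = 16377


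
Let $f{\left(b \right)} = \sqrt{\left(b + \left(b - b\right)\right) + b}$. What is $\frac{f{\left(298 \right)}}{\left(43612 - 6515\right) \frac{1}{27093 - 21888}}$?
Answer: $\frac{10410 \sqrt{149}}{37097} \approx 3.4254$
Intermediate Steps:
$f{\left(b \right)} = \sqrt{2} \sqrt{b}$ ($f{\left(b \right)} = \sqrt{\left(b + 0\right) + b} = \sqrt{b + b} = \sqrt{2 b} = \sqrt{2} \sqrt{b}$)
$\frac{f{\left(298 \right)}}{\left(43612 - 6515\right) \frac{1}{27093 - 21888}} = \frac{\sqrt{2} \sqrt{298}}{\left(43612 - 6515\right) \frac{1}{27093 - 21888}} = \frac{2 \sqrt{149}}{37097 \cdot \frac{1}{5205}} = \frac{2 \sqrt{149}}{\frac{37097}{5205}} = 2 \sqrt{149} \cdot \frac{5205}{37097} = \frac{10410 \sqrt{149}}{37097}$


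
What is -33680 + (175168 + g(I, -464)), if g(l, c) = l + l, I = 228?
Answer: 141944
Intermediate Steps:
g(l, c) = 2*l
-33680 + (175168 + g(I, -464)) = -33680 + (175168 + 2*228) = -33680 + (175168 + 456) = -33680 + 175624 = 141944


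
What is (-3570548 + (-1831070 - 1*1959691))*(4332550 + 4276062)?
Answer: -63370652993108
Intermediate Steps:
(-3570548 + (-1831070 - 1*1959691))*(4332550 + 4276062) = (-3570548 + (-1831070 - 1959691))*8608612 = (-3570548 - 3790761)*8608612 = -7361309*8608612 = -63370652993108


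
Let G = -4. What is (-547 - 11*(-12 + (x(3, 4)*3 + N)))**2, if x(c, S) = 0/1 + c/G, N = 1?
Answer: 2576025/16 ≈ 1.6100e+5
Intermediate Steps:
x(c, S) = -c/4 (x(c, S) = 0/1 + c/(-4) = 0*1 + c*(-1/4) = 0 - c/4 = -c/4)
(-547 - 11*(-12 + (x(3, 4)*3 + N)))**2 = (-547 - 11*(-12 + (-1/4*3*3 + 1)))**2 = (-547 - 11*(-12 + (-3/4*3 + 1)))**2 = (-547 - 11*(-12 + (-9/4 + 1)))**2 = (-547 - 11*(-12 - 5/4))**2 = (-547 - 11*(-53/4))**2 = (-547 + 583/4)**2 = (-1605/4)**2 = 2576025/16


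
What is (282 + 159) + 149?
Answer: 590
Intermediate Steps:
(282 + 159) + 149 = 441 + 149 = 590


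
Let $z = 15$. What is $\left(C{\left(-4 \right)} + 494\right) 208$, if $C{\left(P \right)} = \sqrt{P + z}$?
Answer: $102752 + 208 \sqrt{11} \approx 1.0344 \cdot 10^{5}$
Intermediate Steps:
$C{\left(P \right)} = \sqrt{15 + P}$ ($C{\left(P \right)} = \sqrt{P + 15} = \sqrt{15 + P}$)
$\left(C{\left(-4 \right)} + 494\right) 208 = \left(\sqrt{15 - 4} + 494\right) 208 = \left(\sqrt{11} + 494\right) 208 = \left(494 + \sqrt{11}\right) 208 = 102752 + 208 \sqrt{11}$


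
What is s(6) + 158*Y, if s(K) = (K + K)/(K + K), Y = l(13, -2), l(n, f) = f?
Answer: -315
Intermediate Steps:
Y = -2
s(K) = 1 (s(K) = (2*K)/((2*K)) = (2*K)*(1/(2*K)) = 1)
s(6) + 158*Y = 1 + 158*(-2) = 1 - 316 = -315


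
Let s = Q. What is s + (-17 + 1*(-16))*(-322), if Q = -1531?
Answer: 9095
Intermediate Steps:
s = -1531
s + (-17 + 1*(-16))*(-322) = -1531 + (-17 + 1*(-16))*(-322) = -1531 + (-17 - 16)*(-322) = -1531 - 33*(-322) = -1531 + 10626 = 9095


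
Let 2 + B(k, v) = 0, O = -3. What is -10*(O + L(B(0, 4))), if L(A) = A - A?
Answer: 30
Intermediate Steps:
B(k, v) = -2 (B(k, v) = -2 + 0 = -2)
L(A) = 0
-10*(O + L(B(0, 4))) = -10*(-3 + 0) = -10*(-3) = 30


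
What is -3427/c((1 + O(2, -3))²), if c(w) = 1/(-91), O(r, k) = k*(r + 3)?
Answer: 311857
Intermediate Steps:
O(r, k) = k*(3 + r)
c(w) = -1/91
-3427/c((1 + O(2, -3))²) = -3427/(-1/91) = -3427*(-91) = 311857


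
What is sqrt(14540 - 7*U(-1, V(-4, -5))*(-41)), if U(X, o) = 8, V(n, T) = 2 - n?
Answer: 2*sqrt(4209) ≈ 129.75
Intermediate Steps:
sqrt(14540 - 7*U(-1, V(-4, -5))*(-41)) = sqrt(14540 - 7*8*(-41)) = sqrt(14540 - 56*(-41)) = sqrt(14540 + 2296) = sqrt(16836) = 2*sqrt(4209)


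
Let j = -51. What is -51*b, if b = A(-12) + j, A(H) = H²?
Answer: -4743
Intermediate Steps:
b = 93 (b = (-12)² - 51 = 144 - 51 = 93)
-51*b = -51*93 = -4743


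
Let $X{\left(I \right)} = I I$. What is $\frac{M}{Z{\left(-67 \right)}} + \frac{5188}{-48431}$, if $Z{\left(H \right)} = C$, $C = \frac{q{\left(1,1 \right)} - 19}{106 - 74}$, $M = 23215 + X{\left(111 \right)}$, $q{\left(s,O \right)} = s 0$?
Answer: $- \frac{2898605636}{48431} \approx -59850.0$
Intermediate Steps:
$X{\left(I \right)} = I^{2}$
$q{\left(s,O \right)} = 0$
$M = 35536$ ($M = 23215 + 111^{2} = 23215 + 12321 = 35536$)
$C = - \frac{19}{32}$ ($C = \frac{0 - 19}{106 - 74} = - \frac{19}{32} \approx -0.59375$)
$Z{\left(H \right)} = - \frac{19}{32}$
$\frac{M}{Z{\left(-67 \right)}} + \frac{5188}{-48431} = \frac{35536}{- \frac{19}{32}} + \frac{5188}{-48431} = 35536 \left(- \frac{32}{19}\right) + 5188 \left(- \frac{1}{48431}\right) = - \frac{1137152}{19} - \frac{5188}{48431} = - \frac{2898605636}{48431}$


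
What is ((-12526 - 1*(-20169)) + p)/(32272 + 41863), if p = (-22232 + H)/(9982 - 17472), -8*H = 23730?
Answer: 32726439/317297800 ≈ 0.10314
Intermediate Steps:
H = -11865/4 (H = -⅛*23730 = -11865/4 ≈ -2966.3)
p = 14399/4280 (p = (-22232 - 11865/4)/(9982 - 17472) = -100793/4/(-7490) = -100793/4*(-1/7490) = 14399/4280 ≈ 3.3643)
((-12526 - 1*(-20169)) + p)/(32272 + 41863) = ((-12526 - 1*(-20169)) + 14399/4280)/(32272 + 41863) = ((-12526 + 20169) + 14399/4280)/74135 = (7643 + 14399/4280)*(1/74135) = (32726439/4280)*(1/74135) = 32726439/317297800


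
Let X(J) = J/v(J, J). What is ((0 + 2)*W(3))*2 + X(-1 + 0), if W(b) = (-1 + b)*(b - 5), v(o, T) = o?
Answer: -15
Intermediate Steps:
W(b) = (-1 + b)*(-5 + b)
X(J) = 1 (X(J) = J/J = 1)
((0 + 2)*W(3))*2 + X(-1 + 0) = ((0 + 2)*(5 + 3² - 6*3))*2 + 1 = (2*(5 + 9 - 18))*2 + 1 = (2*(-4))*2 + 1 = -8*2 + 1 = -16 + 1 = -15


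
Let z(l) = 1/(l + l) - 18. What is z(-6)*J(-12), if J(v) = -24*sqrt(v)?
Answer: 868*I*sqrt(3) ≈ 1503.4*I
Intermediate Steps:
z(l) = -18 + 1/(2*l) (z(l) = 1/(2*l) - 18 = -18 + 1/(2*l))
z(-6)*J(-12) = (-18 + (1/2)/(-6))*(-48*I*sqrt(3)) = (-18 + (1/2)*(-1/6))*(-48*I*sqrt(3)) = (-18 - 1/12)*(-48*I*sqrt(3)) = -(-868)*I*sqrt(3) = 868*I*sqrt(3)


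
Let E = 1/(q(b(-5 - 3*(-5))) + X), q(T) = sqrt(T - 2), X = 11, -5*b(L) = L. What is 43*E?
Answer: 473/125 - 86*I/125 ≈ 3.784 - 0.688*I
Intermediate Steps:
b(L) = -L/5
q(T) = sqrt(-2 + T)
E = (11 - 2*I)/125 (E = 1/(sqrt(-2 - (-5 - 3*(-5))/5) + 11) = 1/(sqrt(-2 - (-5 + 15)/5) + 11) = 1/(sqrt(-2 - 1/5*10) + 11) = 1/(sqrt(-2 - 2) + 11) = 1/(sqrt(-4) + 11) = 1/(2*I + 11) = 1/(11 + 2*I) = (11 - 2*I)/125 ≈ 0.088 - 0.016*I)
43*E = 43*(11/125 - 2*I/125) = 473/125 - 86*I/125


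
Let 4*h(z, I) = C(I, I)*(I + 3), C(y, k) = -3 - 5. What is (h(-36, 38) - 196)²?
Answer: 77284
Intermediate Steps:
C(y, k) = -8
h(z, I) = -6 - 2*I (h(z, I) = (-8*(I + 3))/4 = (-8*(3 + I))/4 = (-24 - 8*I)/4 = -6 - 2*I)
(h(-36, 38) - 196)² = ((-6 - 2*38) - 196)² = ((-6 - 76) - 196)² = (-82 - 196)² = (-278)² = 77284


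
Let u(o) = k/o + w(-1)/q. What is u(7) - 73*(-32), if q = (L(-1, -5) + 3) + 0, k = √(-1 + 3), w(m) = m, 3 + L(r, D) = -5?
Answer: 11681/5 + √2/7 ≈ 2336.4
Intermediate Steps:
L(r, D) = -8 (L(r, D) = -3 - 5 = -8)
k = √2 ≈ 1.4142
q = -5 (q = (-8 + 3) + 0 = -5 + 0 = -5)
u(o) = ⅕ + √2/o (u(o) = √2/o - 1/(-5) = √2/o - 1*(-⅕) = √2/o + ⅕ = ⅕ + √2/o)
u(7) - 73*(-32) = (√2 + (⅕)*7)/7 - 73*(-32) = (√2 + 7/5)/7 + 2336 = (7/5 + √2)/7 + 2336 = (⅕ + √2/7) + 2336 = 11681/5 + √2/7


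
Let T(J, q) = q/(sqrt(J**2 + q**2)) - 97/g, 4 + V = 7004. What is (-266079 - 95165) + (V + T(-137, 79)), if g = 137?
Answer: -48531525/137 + 79*sqrt(25010)/25010 ≈ -3.5424e+5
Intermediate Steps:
V = 7000 (V = -4 + 7004 = 7000)
T(J, q) = -97/137 + q/sqrt(J**2 + q**2) (T(J, q) = q/(sqrt(J**2 + q**2)) - 97/137 = q/sqrt(J**2 + q**2) - 97*1/137 = q/sqrt(J**2 + q**2) - 97/137 = -97/137 + q/sqrt(J**2 + q**2))
(-266079 - 95165) + (V + T(-137, 79)) = (-266079 - 95165) + (7000 + (-97/137 + 79/sqrt((-137)**2 + 79**2))) = -361244 + (7000 + (-97/137 + 79/sqrt(18769 + 6241))) = -361244 + (7000 + (-97/137 + 79/sqrt(25010))) = -361244 + (7000 + (-97/137 + 79*(sqrt(25010)/25010))) = -361244 + (7000 + (-97/137 + 79*sqrt(25010)/25010)) = -361244 + (958903/137 + 79*sqrt(25010)/25010) = -48531525/137 + 79*sqrt(25010)/25010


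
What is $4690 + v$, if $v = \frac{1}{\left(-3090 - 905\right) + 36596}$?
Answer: $\frac{152898691}{32601} \approx 4690.0$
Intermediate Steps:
$v = \frac{1}{32601}$ ($v = \frac{1}{-3995 + 36596} = \frac{1}{32601} \approx 3.0674 \cdot 10^{-5}$)
$4690 + v = 4690 + \frac{1}{32601} = \frac{152898691}{32601}$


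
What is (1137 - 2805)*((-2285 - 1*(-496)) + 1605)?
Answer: 306912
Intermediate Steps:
(1137 - 2805)*((-2285 - 1*(-496)) + 1605) = -1668*((-2285 + 496) + 1605) = -1668*(-1789 + 1605) = -1668*(-184) = 306912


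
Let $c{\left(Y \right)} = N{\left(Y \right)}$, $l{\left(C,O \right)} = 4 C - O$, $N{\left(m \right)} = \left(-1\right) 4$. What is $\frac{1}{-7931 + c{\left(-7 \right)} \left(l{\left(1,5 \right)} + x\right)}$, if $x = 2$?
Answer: $- \frac{1}{7935} \approx -0.00012602$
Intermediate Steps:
$N{\left(m \right)} = -4$
$l{\left(C,O \right)} = - O + 4 C$
$c{\left(Y \right)} = -4$
$\frac{1}{-7931 + c{\left(-7 \right)} \left(l{\left(1,5 \right)} + x\right)} = \frac{1}{-7931 - 4 \left(\left(\left(-1\right) 5 + 4 \cdot 1\right) + 2\right)} = \frac{1}{-7931 - 4 \left(\left(-5 + 4\right) + 2\right)} = \frac{1}{-7931 - 4 \left(-1 + 2\right)} = \frac{1}{-7931 - 4} = \frac{1}{-7935} = - \frac{1}{7935}$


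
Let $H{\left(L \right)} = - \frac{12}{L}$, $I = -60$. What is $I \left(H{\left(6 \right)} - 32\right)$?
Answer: $2040$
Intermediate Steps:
$I \left(H{\left(6 \right)} - 32\right) = - 60 \left(- \frac{12}{6} - 32\right) = - 60 \left(\left(-12\right) \frac{1}{6} - 32\right) = - 60 \left(-2 - 32\right) = \left(-60\right) \left(-34\right) = 2040$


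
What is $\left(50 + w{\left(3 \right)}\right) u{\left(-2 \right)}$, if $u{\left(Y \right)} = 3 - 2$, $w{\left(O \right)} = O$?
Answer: $53$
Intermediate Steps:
$u{\left(Y \right)} = 1$ ($u{\left(Y \right)} = 3 - 2 = 1$)
$\left(50 + w{\left(3 \right)}\right) u{\left(-2 \right)} = \left(50 + 3\right) 1 = 53 \cdot 1 = 53$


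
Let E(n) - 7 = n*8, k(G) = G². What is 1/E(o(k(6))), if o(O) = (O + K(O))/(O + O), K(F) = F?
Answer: 1/15 ≈ 0.066667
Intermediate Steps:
o(O) = 1 (o(O) = (O + O)/(O + O) = (2*O)/((2*O)) = (2*O)*(1/(2*O)) = 1)
E(n) = 7 + 8*n (E(n) = 7 + n*8 = 7 + 8*n)
1/E(o(k(6))) = 1/(7 + 8*1) = 1/(7 + 8) = 1/15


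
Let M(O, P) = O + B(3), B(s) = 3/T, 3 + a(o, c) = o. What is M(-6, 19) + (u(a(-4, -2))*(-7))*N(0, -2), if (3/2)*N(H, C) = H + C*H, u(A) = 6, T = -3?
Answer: -7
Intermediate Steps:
a(o, c) = -3 + o
N(H, C) = 2*H/3 + 2*C*H/3 (N(H, C) = 2*(H + C*H)/3 = 2*H/3 + 2*C*H/3)
B(s) = -1 (B(s) = 3/(-3) = 3*(-⅓) = -1)
M(O, P) = -1 + O (M(O, P) = O - 1 = -1 + O)
M(-6, 19) + (u(a(-4, -2))*(-7))*N(0, -2) = (-1 - 6) + (6*(-7))*((⅔)*0*(1 - 2)) = -7 - 28*0*(-1) = -7 - 42*0 = -7 + 0 = -7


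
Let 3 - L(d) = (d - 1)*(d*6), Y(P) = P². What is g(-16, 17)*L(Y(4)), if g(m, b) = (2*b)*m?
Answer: 781728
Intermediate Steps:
g(m, b) = 2*b*m
L(d) = 3 - 6*d*(-1 + d) (L(d) = 3 - (d - 1)*d*6 = 3 - (-1 + d)*6*d = 3 - 6*d*(-1 + d))
g(-16, 17)*L(Y(4)) = (2*17*(-16))*(3 - 6*(4²)² + 6*4²) = -544*(3 - 6*16² + 6*16) = -544*(3 - 6*256 + 96) = -544*(3 - 1536 + 96) = -544*(-1437) = 781728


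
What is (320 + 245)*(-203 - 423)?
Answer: -353690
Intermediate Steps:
(320 + 245)*(-203 - 423) = 565*(-626) = -353690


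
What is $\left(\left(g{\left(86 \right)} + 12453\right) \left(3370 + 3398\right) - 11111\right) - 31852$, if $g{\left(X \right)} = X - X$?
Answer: $84238941$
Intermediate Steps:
$g{\left(X \right)} = 0$
$\left(\left(g{\left(86 \right)} + 12453\right) \left(3370 + 3398\right) - 11111\right) - 31852 = \left(\left(0 + 12453\right) \left(3370 + 3398\right) - 11111\right) - 31852 = \left(12453 \cdot 6768 - 11111\right) - 31852 = \left(84281904 - 11111\right) - 31852 = 84270793 - 31852 = 84238941$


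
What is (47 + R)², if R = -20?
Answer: 729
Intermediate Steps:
(47 + R)² = (47 - 20)² = 27² = 729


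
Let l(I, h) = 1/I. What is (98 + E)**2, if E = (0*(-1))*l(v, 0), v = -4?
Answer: 9604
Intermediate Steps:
E = 0 (E = (0*(-1))/(-4) = 0*(-1/4) = 0)
(98 + E)**2 = (98 + 0)**2 = 98**2 = 9604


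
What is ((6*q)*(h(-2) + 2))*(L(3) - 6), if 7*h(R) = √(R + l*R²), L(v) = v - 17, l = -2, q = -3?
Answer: 720 + 360*I*√10/7 ≈ 720.0 + 162.63*I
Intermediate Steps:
L(v) = -17 + v
h(R) = √(R - 2*R²)/7
((6*q)*(h(-2) + 2))*(L(3) - 6) = ((6*(-3))*(√(-2*(1 - 2*(-2)))/7 + 2))*((-17 + 3) - 6) = (-18*(√(-2*(1 + 4))/7 + 2))*(-14 - 6) = -18*(√(-2*5)/7 + 2)*(-20) = -18*(√(-10)/7 + 2)*(-20) = -18*((I*√10)/7 + 2)*(-20) = -18*(I*√10/7 + 2)*(-20) = -18*(2 + I*√10/7)*(-20) = (-36 - 18*I*√10/7)*(-20) = 720 + 360*I*√10/7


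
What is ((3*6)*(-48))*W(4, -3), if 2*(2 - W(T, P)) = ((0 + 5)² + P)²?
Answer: 207360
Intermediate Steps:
W(T, P) = 2 - (25 + P)²/2 (W(T, P) = 2 - ((0 + 5)² + P)²/2 = 2 - (5² + P)²/2 = 2 - (25 + P)²/2)
((3*6)*(-48))*W(4, -3) = ((3*6)*(-48))*(2 - (25 - 3)²/2) = (18*(-48))*(2 - ½*22²) = -864*(2 - ½*484) = -864*(2 - 242) = -864*(-240) = 207360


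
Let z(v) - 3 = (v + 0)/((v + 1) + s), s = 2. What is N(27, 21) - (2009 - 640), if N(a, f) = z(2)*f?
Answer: -6488/5 ≈ -1297.6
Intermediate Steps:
z(v) = 3 + v/(3 + v) (z(v) = 3 + (v + 0)/((v + 1) + 2) = 3 + v/((1 + v) + 2) = 3 + v/(3 + v))
N(a, f) = 17*f/5 (N(a, f) = ((9 + 4*2)/(3 + 2))*f = ((9 + 8)/5)*f = ((⅕)*17)*f = 17*f/5)
N(27, 21) - (2009 - 640) = (17/5)*21 - (2009 - 640) = 357/5 - 1*1369 = 357/5 - 1369 = -6488/5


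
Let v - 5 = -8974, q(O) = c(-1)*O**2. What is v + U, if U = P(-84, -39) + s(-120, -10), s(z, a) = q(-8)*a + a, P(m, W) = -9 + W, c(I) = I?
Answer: -8387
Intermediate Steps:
q(O) = -O**2
v = -8969 (v = 5 - 8974 = -8969)
s(z, a) = -63*a (s(z, a) = (-1*(-8)**2)*a + a = (-1*64)*a + a = -64*a + a = -63*a)
U = 582 (U = (-9 - 39) - 63*(-10) = -48 + 630 = 582)
v + U = -8969 + 582 = -8387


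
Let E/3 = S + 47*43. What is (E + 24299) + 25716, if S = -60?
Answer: 55898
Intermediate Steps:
E = 5883 (E = 3*(-60 + 47*43) = 3*(-60 + 2021) = 3*1961 = 5883)
(E + 24299) + 25716 = (5883 + 24299) + 25716 = 30182 + 25716 = 55898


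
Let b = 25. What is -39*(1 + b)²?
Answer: -26364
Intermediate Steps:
-39*(1 + b)² = -39*(1 + 25)² = -39*26² = -39*676 = -26364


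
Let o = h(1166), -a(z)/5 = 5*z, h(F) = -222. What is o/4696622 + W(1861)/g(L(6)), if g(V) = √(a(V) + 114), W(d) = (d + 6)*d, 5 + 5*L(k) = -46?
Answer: -111/2348311 + 3474487*√41/123 ≈ 1.8087e+5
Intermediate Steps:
L(k) = -51/5 (L(k) = -1 + (⅕)*(-46) = -1 - 46/5 = -51/5)
a(z) = -25*z
W(d) = d*(6 + d) (W(d) = (6 + d)*d = d*(6 + d))
o = -222
g(V) = √(114 - 25*V) (g(V) = √(-25*V + 114) = √(114 - 25*V))
o/4696622 + W(1861)/g(L(6)) = -222/4696622 + (1861*(6 + 1861))/(√(114 - 25*(-51/5))) = -222*1/4696622 + (1861*1867)/(√(114 + 255)) = -111/2348311 + 3474487/(√369) = -111/2348311 + 3474487/((3*√41)) = -111/2348311 + 3474487*(√41/123) = -111/2348311 + 3474487*√41/123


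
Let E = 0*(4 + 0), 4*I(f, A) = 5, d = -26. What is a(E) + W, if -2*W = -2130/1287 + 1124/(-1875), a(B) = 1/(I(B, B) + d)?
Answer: 874223/804375 ≈ 1.0868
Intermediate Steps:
I(f, A) = 5/4 (I(f, A) = (¼)*5 = 5/4)
E = 0 (E = 0*4 = 0)
a(B) = -4/99 (a(B) = 1/(5/4 - 26) = 1/(-99/4) = -4/99)
W = 100747/89375 (W = -(-2130/1287 + 1124/(-1875))/2 = -(-2130*1/1287 + 1124*(-1/1875))/2 = -(-710/429 - 1124/1875)/2 = -½*(-201494/89375) = 100747/89375 ≈ 1.1272)
a(E) + W = -4/99 + 100747/89375 = 874223/804375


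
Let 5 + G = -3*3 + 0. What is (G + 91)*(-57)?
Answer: -4389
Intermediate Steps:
G = -14 (G = -5 + (-3*3 + 0) = -5 + (-9 + 0) = -5 - 9 = -14)
(G + 91)*(-57) = (-14 + 91)*(-57) = 77*(-57) = -4389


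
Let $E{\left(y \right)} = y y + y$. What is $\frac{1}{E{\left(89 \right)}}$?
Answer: $\frac{1}{8010} \approx 0.00012484$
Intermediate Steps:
$E{\left(y \right)} = y + y^{2}$ ($E{\left(y \right)} = y^{2} + y = y + y^{2}$)
$\frac{1}{E{\left(89 \right)}} = \frac{1}{89 \left(1 + 89\right)} = \frac{1}{89 \cdot 90} = \frac{1}{8010}$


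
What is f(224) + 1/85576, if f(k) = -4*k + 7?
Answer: -76077063/85576 ≈ -889.00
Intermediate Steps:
f(k) = 7 - 4*k
f(224) + 1/85576 = (7 - 4*224) + 1/85576 = (7 - 896) + 1/85576 = -889 + 1/85576 = -76077063/85576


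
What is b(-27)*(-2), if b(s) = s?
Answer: 54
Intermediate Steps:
b(-27)*(-2) = -27*(-2) = 54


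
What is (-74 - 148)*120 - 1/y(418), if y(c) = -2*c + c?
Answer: -11135519/418 ≈ -26640.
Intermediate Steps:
y(c) = -c
(-74 - 148)*120 - 1/y(418) = (-74 - 148)*120 - 1/((-1*418)) = -222*120 - 1/(-418) = -26640 - 1*(-1/418) = -26640 + 1/418 = -11135519/418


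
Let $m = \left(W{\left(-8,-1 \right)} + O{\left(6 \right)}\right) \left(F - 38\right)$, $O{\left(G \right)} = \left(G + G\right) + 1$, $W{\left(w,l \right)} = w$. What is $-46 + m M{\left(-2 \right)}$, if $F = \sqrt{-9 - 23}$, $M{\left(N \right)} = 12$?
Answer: $-2326 + 240 i \sqrt{2} \approx -2326.0 + 339.41 i$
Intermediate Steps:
$O{\left(G \right)} = 1 + 2 G$ ($O{\left(G \right)} = 2 G + 1 = 1 + 2 G$)
$F = 4 i \sqrt{2}$ ($F = \sqrt{-32} = 4 i \sqrt{2} \approx 5.6569 i$)
$m = -190 + 20 i \sqrt{2}$ ($m = \left(-8 + \left(1 + 2 \cdot 6\right)\right) \left(4 i \sqrt{2} - 38\right) = \left(-8 + \left(1 + 12\right)\right) \left(-38 + 4 i \sqrt{2}\right) = \left(-8 + 13\right) \left(-38 + 4 i \sqrt{2}\right) = 5 \left(-38 + 4 i \sqrt{2}\right) = -190 + 20 i \sqrt{2} \approx -190.0 + 28.284 i$)
$-46 + m M{\left(-2 \right)} = -46 + \left(-190 + 20 i \sqrt{2}\right) 12 = -46 - \left(2280 - 240 i \sqrt{2}\right) = -2326 + 240 i \sqrt{2}$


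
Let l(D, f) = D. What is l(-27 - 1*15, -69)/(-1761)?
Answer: 14/587 ≈ 0.023850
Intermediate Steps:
l(-27 - 1*15, -69)/(-1761) = (-27 - 1*15)/(-1761) = (-27 - 15)*(-1/1761) = -42*(-1/1761) = 14/587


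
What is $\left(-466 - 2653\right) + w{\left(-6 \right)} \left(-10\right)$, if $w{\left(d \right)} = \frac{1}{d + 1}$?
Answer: $-3117$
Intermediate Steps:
$w{\left(d \right)} = \frac{1}{1 + d}$
$\left(-466 - 2653\right) + w{\left(-6 \right)} \left(-10\right) = \left(-466 - 2653\right) + \frac{1}{1 - 6} \left(-10\right) = -3119 + \frac{1}{-5} \left(-10\right) = -3119 - -2 = -3119 + 2 = -3117$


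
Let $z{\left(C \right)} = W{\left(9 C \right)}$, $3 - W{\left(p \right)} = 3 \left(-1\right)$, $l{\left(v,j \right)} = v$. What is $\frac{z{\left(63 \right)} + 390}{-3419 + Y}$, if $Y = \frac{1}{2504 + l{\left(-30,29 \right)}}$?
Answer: $- \frac{108856}{939845} \approx -0.11582$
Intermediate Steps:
$W{\left(p \right)} = 6$ ($W{\left(p \right)} = 3 - 3 \left(-1\right) = 3 - -3 = 3 + 3 = 6$)
$Y = \frac{1}{2474}$ ($Y = \frac{1}{2504 - 30} = \frac{1}{2474} \approx 0.0004042$)
$z{\left(C \right)} = 6$
$\frac{z{\left(63 \right)} + 390}{-3419 + Y} = \frac{6 + 390}{-3419 + \frac{1}{2474}} = \frac{396}{- \frac{8458605}{2474}} = 396 \left(- \frac{2474}{8458605}\right) = - \frac{108856}{939845}$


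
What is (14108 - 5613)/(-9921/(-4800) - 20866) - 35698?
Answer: -1191694687514/33382293 ≈ -35698.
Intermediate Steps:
(14108 - 5613)/(-9921/(-4800) - 20866) - 35698 = 8495/(-9921*(-1/4800) - 20866) - 35698 = 8495/(3307/1600 - 20866) - 35698 = 8495/(-33382293/1600) - 35698 = 8495*(-1600/33382293) - 35698 = -13592000/33382293 - 35698 = -1191694687514/33382293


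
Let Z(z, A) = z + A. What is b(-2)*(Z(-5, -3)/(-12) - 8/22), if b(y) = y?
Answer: -20/33 ≈ -0.60606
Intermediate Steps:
Z(z, A) = A + z
b(-2)*(Z(-5, -3)/(-12) - 8/22) = -2*((-3 - 5)/(-12) - 8/22) = -2*(-8*(-1/12) - 8*1/22) = -2*(2/3 - 4/11) = -2*10/33 = -20/33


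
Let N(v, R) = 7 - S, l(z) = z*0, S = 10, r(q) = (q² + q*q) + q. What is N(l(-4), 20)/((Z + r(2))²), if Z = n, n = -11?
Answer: -3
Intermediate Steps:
r(q) = q + 2*q² (r(q) = (q² + q²) + q = 2*q² + q = q + 2*q²)
l(z) = 0
N(v, R) = -3 (N(v, R) = 7 - 1*10 = 7 - 10 = -3)
Z = -11
N(l(-4), 20)/((Z + r(2))²) = -3/(-11 + 2*(1 + 2*2))² = -3/(-11 + 2*(1 + 4))² = -3/(-11 + 2*5)² = -3/(-11 + 10)² = -3/((-1)²) = -3/1 = -3*1 = -3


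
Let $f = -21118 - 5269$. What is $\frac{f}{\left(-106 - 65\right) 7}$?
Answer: $\frac{26387}{1197} \approx 22.044$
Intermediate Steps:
$f = -26387$ ($f = -21118 - 5269 = -26387$)
$\frac{f}{\left(-106 - 65\right) 7} = - \frac{26387}{\left(-106 - 65\right) 7} = - \frac{26387}{\left(-171\right) 7} = - \frac{26387}{-1197} = \left(-26387\right) \left(- \frac{1}{1197}\right) = \frac{26387}{1197}$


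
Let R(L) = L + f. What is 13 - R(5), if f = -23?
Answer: 31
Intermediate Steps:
R(L) = -23 + L (R(L) = L - 23 = -23 + L)
13 - R(5) = 13 - (-23 + 5) = 13 - 1*(-18) = 13 + 18 = 31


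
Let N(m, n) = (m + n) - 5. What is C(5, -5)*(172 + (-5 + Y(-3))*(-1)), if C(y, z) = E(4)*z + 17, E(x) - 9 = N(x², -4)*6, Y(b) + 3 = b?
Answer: -43554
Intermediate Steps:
Y(b) = -3 + b
N(m, n) = -5 + m + n
E(x) = -45 + 6*x² (E(x) = 9 + (-5 + x² - 4)*6 = 9 + (-9 + x²)*6 = 9 + (-54 + 6*x²) = -45 + 6*x²)
C(y, z) = 17 + 51*z (C(y, z) = (-45 + 6*4²)*z + 17 = (-45 + 6*16)*z + 17 = (-45 + 96)*z + 17 = 51*z + 17 = 17 + 51*z)
C(5, -5)*(172 + (-5 + Y(-3))*(-1)) = (17 + 51*(-5))*(172 + (-5 + (-3 - 3))*(-1)) = (17 - 255)*(172 + (-5 - 6)*(-1)) = -238*(172 - 11*(-1)) = -238*(172 + 11) = -238*183 = -43554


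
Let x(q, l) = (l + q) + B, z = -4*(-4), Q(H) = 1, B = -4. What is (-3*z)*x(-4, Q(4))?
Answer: 336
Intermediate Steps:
z = 16
x(q, l) = -4 + l + q (x(q, l) = (l + q) - 4 = -4 + l + q)
(-3*z)*x(-4, Q(4)) = (-3*16)*(-4 + 1 - 4) = -48*(-7) = 336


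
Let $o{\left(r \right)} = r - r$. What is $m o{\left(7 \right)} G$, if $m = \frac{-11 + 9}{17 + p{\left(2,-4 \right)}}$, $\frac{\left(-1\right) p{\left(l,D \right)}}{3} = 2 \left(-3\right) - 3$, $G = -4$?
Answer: $0$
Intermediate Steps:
$p{\left(l,D \right)} = 27$ ($p{\left(l,D \right)} = - 3 \left(2 \left(-3\right) - 3\right) = - 3 \left(-6 - 3\right) = \left(-3\right) \left(-9\right) = 27$)
$o{\left(r \right)} = 0$
$m = - \frac{1}{22}$ ($m = \frac{-11 + 9}{17 + 27} = - \frac{2}{44} = \left(-2\right) \frac{1}{44} = - \frac{1}{22} \approx -0.045455$)
$m o{\left(7 \right)} G = \left(- \frac{1}{22}\right) 0 \left(-4\right) = 0 \left(-4\right) = 0$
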